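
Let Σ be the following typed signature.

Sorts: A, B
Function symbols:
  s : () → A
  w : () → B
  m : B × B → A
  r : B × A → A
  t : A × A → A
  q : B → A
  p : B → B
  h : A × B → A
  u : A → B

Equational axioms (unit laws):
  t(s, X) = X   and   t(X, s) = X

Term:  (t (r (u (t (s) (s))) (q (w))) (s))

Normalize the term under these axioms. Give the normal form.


normal form = (r (u (s)) (q (w)))

1. (t (r (u (t (s) (s))) (q (w))) (s))  →  (r (u (t (s) (s))) (q (w)))
2. (r (u (t (s) (s))) (q (w)))  →  (r (u (s)) (q (w)))


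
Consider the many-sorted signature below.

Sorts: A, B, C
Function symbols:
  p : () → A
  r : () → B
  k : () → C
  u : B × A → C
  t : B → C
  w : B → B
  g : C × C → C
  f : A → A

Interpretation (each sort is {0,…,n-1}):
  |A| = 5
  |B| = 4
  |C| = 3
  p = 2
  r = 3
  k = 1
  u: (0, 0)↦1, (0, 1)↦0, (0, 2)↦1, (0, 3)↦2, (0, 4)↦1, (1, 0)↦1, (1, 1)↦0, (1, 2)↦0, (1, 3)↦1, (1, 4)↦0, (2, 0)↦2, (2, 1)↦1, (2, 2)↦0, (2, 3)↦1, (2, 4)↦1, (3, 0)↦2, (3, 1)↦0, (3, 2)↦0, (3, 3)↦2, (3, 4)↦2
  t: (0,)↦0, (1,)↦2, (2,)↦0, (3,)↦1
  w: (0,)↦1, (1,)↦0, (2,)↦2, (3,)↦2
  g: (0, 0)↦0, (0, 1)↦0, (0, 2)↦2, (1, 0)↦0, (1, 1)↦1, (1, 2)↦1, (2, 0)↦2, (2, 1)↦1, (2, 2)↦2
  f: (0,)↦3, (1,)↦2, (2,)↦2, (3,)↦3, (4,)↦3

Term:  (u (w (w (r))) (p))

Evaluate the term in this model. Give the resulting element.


value = 0

  r = 3
  (w (r)) = w(3,) = 2
  (w (w (r))) = w(2,) = 2
  p = 2
  (u (w (w (r))) (p)) = u(2, 2) = 0


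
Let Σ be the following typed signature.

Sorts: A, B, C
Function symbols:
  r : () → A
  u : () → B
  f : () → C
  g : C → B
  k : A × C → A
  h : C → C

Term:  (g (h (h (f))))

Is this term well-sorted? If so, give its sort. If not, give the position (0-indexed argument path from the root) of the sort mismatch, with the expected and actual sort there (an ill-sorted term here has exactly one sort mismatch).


      (f) : C
    (h (f)) : C
  (h (h (f))) : C
(g (h (h (f)))) : B

well-sorted; sort = B


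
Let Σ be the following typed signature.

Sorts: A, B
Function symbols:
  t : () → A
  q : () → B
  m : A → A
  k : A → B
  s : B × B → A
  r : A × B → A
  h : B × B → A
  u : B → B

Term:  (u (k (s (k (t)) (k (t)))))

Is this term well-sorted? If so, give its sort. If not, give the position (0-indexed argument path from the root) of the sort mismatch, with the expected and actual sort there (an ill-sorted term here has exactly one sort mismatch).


well-sorted; sort = B

        (t) : A
      (k (t)) : B
        (t) : A
      (k (t)) : B
    (s (k (t)) (k (t))) : A
  (k (s (k (t)) (k (t)))) : B
(u (k (s (k (t)) (k (t))))) : B


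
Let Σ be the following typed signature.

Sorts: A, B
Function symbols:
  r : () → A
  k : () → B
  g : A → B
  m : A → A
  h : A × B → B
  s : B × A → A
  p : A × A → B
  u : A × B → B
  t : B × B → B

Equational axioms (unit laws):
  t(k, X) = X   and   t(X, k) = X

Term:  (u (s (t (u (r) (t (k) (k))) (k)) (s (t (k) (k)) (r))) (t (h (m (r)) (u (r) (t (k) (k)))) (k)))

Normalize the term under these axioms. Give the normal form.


normal form = (u (s (u (r) (k)) (s (k) (r))) (h (m (r)) (u (r) (k))))

1. (u (s (t (u (r) (t (k) (k))) (k)) (s (t (k) (k)) (r))) (t (h (m (r)) (u (r) (t (k) (k)))) (k)))  →  (u (s (u (r) (t (k) (k))) (s (t (k) (k)) (r))) (t (h (m (r)) (u (r) (t (k) (k)))) (k)))
2. (u (s (u (r) (t (k) (k))) (s (t (k) (k)) (r))) (t (h (m (r)) (u (r) (t (k) (k)))) (k)))  →  (u (s (u (r) (k)) (s (t (k) (k)) (r))) (t (h (m (r)) (u (r) (t (k) (k)))) (k)))
3. (u (s (u (r) (k)) (s (t (k) (k)) (r))) (t (h (m (r)) (u (r) (t (k) (k)))) (k)))  →  (u (s (u (r) (k)) (s (k) (r))) (t (h (m (r)) (u (r) (t (k) (k)))) (k)))
4. (u (s (u (r) (k)) (s (k) (r))) (t (h (m (r)) (u (r) (t (k) (k)))) (k)))  →  (u (s (u (r) (k)) (s (k) (r))) (h (m (r)) (u (r) (t (k) (k)))))
5. (u (s (u (r) (k)) (s (k) (r))) (h (m (r)) (u (r) (t (k) (k)))))  →  (u (s (u (r) (k)) (s (k) (r))) (h (m (r)) (u (r) (k))))


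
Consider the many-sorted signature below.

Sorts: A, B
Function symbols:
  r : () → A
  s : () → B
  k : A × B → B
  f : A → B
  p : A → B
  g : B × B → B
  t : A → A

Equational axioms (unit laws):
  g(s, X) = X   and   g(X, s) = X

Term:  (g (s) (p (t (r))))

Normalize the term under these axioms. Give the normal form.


normal form = (p (t (r)))

1. (g (s) (p (t (r))))  →  (p (t (r)))


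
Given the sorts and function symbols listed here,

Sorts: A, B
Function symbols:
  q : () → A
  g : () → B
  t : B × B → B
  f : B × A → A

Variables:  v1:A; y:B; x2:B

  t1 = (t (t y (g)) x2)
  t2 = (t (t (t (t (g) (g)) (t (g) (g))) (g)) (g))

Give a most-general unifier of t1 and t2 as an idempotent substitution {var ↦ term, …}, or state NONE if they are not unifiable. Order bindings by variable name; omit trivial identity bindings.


{x2 ↦ (g), y ↦ (t (t (g) (g)) (t (g) (g)))}


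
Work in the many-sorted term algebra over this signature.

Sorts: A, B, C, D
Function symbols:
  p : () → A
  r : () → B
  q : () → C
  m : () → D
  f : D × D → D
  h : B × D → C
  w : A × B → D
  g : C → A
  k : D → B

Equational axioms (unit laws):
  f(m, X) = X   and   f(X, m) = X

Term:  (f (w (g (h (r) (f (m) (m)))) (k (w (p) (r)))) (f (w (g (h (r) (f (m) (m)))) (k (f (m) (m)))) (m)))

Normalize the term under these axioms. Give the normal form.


1. (f (w (g (h (r) (f (m) (m)))) (k (w (p) (r)))) (f (w (g (h (r) (f (m) (m)))) (k (f (m) (m)))) (m)))  →  (f (w (g (h (r) (m))) (k (w (p) (r)))) (f (w (g (h (r) (f (m) (m)))) (k (f (m) (m)))) (m)))
2. (f (w (g (h (r) (m))) (k (w (p) (r)))) (f (w (g (h (r) (f (m) (m)))) (k (f (m) (m)))) (m)))  →  (f (w (g (h (r) (m))) (k (w (p) (r)))) (w (g (h (r) (f (m) (m)))) (k (f (m) (m)))))
3. (f (w (g (h (r) (m))) (k (w (p) (r)))) (w (g (h (r) (f (m) (m)))) (k (f (m) (m)))))  →  (f (w (g (h (r) (m))) (k (w (p) (r)))) (w (g (h (r) (m))) (k (f (m) (m)))))
4. (f (w (g (h (r) (m))) (k (w (p) (r)))) (w (g (h (r) (m))) (k (f (m) (m)))))  →  (f (w (g (h (r) (m))) (k (w (p) (r)))) (w (g (h (r) (m))) (k (m))))

normal form = (f (w (g (h (r) (m))) (k (w (p) (r)))) (w (g (h (r) (m))) (k (m))))


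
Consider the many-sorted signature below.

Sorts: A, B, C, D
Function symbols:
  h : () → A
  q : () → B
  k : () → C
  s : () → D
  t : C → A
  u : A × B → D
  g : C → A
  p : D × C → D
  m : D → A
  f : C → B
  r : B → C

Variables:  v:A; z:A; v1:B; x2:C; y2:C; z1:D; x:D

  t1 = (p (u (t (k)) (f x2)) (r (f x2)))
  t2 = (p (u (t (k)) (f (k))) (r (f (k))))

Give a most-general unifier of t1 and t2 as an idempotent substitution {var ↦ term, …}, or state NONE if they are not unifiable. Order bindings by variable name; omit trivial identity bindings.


{x2 ↦ (k)}


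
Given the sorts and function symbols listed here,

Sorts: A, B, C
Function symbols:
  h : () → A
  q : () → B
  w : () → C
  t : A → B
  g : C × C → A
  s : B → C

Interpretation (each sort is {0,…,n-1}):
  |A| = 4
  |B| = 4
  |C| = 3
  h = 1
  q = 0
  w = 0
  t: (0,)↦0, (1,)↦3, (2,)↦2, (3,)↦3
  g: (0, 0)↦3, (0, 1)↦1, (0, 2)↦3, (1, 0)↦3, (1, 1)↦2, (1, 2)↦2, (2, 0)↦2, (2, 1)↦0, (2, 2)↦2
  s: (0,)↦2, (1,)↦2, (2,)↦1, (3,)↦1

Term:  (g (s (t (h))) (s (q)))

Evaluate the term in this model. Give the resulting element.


  h = 1
  (t (h)) = t(1,) = 3
  (s (t (h))) = s(3,) = 1
  q = 0
  (s (q)) = s(0,) = 2
  (g (s (t (h))) (s (q))) = g(1, 2) = 2

value = 2


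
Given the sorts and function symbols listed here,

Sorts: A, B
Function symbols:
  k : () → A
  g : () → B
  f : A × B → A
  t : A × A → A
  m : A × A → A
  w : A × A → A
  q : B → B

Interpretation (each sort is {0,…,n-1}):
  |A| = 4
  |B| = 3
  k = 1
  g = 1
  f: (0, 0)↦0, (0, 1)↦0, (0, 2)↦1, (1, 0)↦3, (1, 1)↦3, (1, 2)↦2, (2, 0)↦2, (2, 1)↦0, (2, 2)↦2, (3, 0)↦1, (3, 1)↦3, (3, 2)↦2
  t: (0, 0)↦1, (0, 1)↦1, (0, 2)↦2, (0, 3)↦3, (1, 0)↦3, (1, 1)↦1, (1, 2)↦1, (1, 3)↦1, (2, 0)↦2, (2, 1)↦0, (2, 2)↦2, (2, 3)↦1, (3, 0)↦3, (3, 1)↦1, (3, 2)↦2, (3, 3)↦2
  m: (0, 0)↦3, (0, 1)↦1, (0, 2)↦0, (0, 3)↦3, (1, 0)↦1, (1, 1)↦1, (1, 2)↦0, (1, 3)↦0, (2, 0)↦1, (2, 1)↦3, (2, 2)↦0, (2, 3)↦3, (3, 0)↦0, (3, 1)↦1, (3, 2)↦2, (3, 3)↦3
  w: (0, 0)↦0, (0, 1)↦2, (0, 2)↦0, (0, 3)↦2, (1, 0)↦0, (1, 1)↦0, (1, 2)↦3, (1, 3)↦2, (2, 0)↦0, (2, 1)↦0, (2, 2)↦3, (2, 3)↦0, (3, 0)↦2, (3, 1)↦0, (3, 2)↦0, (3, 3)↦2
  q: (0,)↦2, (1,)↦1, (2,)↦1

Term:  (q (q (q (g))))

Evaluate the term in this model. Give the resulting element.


value = 1

  g = 1
  (q (g)) = q(1,) = 1
  (q (q (g))) = q(1,) = 1
  (q (q (q (g)))) = q(1,) = 1


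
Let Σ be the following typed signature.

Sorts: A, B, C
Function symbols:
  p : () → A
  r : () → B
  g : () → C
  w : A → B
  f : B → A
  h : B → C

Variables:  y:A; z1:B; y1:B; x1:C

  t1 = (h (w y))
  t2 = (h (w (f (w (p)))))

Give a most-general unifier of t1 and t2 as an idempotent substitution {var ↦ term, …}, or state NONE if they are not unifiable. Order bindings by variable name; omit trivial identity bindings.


{y ↦ (f (w (p)))}


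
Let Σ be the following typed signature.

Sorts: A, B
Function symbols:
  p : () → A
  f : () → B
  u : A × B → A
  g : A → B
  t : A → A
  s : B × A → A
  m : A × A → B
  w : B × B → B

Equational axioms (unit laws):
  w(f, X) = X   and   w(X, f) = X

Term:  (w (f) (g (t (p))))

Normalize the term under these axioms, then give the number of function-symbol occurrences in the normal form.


size = 3

1. (w (f) (g (t (p))))  →  (g (t (p)))
normal form: (g (t (p)))


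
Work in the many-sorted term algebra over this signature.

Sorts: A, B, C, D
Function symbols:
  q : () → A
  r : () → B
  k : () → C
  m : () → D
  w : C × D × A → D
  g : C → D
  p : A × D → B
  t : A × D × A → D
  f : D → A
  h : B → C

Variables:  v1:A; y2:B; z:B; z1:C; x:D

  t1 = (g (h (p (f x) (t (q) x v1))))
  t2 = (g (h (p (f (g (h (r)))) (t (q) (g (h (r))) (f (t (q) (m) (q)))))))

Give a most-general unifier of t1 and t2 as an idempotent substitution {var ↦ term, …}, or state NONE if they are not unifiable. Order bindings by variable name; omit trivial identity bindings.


{v1 ↦ (f (t (q) (m) (q))), x ↦ (g (h (r)))}


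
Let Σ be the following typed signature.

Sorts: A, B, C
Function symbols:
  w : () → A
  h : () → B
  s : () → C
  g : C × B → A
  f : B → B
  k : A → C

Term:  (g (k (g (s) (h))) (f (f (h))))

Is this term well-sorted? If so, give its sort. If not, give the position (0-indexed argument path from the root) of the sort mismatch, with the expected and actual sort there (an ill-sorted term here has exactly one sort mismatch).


      (s) : C
      (h) : B
    (g (s) (h)) : A
  (k (g (s) (h))) : C
      (h) : B
    (f (h)) : B
  (f (f (h))) : B
(g (k (g (s) (h))) (f (f (h)))) : A

well-sorted; sort = A


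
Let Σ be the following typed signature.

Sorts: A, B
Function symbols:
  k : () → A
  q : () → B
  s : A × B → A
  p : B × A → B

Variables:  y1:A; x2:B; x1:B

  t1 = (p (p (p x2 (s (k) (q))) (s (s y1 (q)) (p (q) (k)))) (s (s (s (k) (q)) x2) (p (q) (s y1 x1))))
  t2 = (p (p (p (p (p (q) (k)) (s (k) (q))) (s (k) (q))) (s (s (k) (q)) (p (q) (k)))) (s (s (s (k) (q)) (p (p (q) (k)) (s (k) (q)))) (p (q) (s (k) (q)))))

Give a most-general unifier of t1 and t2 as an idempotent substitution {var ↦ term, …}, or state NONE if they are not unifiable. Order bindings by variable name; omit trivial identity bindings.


{x1 ↦ (q), x2 ↦ (p (p (q) (k)) (s (k) (q))), y1 ↦ (k)}


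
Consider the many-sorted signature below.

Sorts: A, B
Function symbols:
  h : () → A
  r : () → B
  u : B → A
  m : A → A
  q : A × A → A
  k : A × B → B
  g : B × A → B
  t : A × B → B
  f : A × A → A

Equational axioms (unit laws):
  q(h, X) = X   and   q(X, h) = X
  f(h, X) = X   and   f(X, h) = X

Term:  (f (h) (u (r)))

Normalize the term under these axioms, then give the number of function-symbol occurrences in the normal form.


1. (f (h) (u (r)))  →  (u (r))
normal form: (u (r))

size = 2


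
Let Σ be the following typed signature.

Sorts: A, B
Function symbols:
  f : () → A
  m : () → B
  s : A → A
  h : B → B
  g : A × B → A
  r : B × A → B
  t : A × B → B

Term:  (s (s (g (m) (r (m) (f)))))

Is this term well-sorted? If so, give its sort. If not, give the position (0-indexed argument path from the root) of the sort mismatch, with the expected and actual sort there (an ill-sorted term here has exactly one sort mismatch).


      (m) : B
        (m) : B
        (f) : A
      (r (m) (f)) : B
    (g (m) (r (m) (f))) : ✗ arg 0 at [0, 0, 0] has sort B, expected A

ill-sorted at position [0, 0, 0]: expected A, got B


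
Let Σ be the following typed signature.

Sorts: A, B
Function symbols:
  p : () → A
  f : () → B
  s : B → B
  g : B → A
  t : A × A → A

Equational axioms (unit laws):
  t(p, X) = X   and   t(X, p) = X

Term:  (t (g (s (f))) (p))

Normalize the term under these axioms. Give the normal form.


normal form = (g (s (f)))

1. (t (g (s (f))) (p))  →  (g (s (f)))


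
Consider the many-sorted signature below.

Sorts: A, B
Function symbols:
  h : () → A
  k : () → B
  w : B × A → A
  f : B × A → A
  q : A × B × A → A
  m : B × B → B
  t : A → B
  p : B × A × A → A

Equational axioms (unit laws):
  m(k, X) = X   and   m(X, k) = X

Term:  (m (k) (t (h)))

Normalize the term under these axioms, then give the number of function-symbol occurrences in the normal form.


1. (m (k) (t (h)))  →  (t (h))
normal form: (t (h))

size = 2


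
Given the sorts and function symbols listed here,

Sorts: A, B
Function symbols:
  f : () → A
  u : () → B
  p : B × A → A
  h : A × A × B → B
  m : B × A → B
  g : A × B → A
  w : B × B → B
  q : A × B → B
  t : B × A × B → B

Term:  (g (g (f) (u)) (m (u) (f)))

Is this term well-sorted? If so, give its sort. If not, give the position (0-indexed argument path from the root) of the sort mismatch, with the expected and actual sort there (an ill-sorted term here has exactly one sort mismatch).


    (f) : A
    (u) : B
  (g (f) (u)) : A
    (u) : B
    (f) : A
  (m (u) (f)) : B
(g (g (f) (u)) (m (u) (f))) : A

well-sorted; sort = A


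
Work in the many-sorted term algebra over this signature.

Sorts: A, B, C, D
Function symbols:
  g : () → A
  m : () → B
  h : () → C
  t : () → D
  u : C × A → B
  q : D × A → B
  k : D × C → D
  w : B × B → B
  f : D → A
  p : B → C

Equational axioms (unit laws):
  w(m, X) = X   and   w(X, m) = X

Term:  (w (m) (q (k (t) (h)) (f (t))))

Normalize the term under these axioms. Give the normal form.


1. (w (m) (q (k (t) (h)) (f (t))))  →  (q (k (t) (h)) (f (t)))

normal form = (q (k (t) (h)) (f (t)))


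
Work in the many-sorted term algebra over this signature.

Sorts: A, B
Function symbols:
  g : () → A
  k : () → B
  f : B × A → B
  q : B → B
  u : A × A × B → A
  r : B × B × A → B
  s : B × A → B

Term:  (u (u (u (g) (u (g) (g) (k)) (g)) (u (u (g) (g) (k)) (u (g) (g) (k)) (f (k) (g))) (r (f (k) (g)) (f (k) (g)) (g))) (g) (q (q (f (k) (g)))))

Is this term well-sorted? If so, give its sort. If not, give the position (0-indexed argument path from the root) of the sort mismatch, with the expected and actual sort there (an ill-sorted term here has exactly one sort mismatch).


      (g) : A
        (g) : A
        (g) : A
        (k) : B
      (u (g) (g) (k)) : A
      (g) : A
    (u (g) (u (g) (g) (k)) (g)) : ✗ arg 2 at [0, 0, 2] has sort A, expected B
        (g) : A
        (g) : A
        (k) : B
      (u (g) (g) (k)) : A
        (g) : A
        (g) : A
        (k) : B
      (u (g) (g) (k)) : A
        (k) : B
        (g) : A
      (f (k) (g)) : B
    (u (u (g) (g) (k)) (u (g) (g) (k)) (f (k) (g))) : A
        (k) : B
        (g) : A
      (f (k) (g)) : B
        (k) : B
        (g) : A
      (f (k) (g)) : B
      (g) : A
    (r (f (k) (g)) (f (k) (g)) (g)) : B
  (g) : A
        (k) : B
        (g) : A
      (f (k) (g)) : B
    (q (f (k) (g))) : B
  (q (q (f (k) (g)))) : B

ill-sorted at position [0, 0, 2]: expected B, got A


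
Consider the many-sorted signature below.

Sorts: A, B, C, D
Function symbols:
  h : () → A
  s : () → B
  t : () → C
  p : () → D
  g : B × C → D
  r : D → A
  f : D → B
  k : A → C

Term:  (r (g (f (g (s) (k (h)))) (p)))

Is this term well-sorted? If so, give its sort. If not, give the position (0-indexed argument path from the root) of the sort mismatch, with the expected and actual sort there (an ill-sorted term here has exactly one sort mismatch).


ill-sorted at position [0, 1]: expected C, got D

        (s) : B
          (h) : A
        (k (h)) : C
      (g (s) (k (h))) : D
    (f (g (s) (k (h)))) : B
    (p) : D
  (g (f (g (s) (k (h)))) (p)) : ✗ arg 1 at [0, 1] has sort D, expected C


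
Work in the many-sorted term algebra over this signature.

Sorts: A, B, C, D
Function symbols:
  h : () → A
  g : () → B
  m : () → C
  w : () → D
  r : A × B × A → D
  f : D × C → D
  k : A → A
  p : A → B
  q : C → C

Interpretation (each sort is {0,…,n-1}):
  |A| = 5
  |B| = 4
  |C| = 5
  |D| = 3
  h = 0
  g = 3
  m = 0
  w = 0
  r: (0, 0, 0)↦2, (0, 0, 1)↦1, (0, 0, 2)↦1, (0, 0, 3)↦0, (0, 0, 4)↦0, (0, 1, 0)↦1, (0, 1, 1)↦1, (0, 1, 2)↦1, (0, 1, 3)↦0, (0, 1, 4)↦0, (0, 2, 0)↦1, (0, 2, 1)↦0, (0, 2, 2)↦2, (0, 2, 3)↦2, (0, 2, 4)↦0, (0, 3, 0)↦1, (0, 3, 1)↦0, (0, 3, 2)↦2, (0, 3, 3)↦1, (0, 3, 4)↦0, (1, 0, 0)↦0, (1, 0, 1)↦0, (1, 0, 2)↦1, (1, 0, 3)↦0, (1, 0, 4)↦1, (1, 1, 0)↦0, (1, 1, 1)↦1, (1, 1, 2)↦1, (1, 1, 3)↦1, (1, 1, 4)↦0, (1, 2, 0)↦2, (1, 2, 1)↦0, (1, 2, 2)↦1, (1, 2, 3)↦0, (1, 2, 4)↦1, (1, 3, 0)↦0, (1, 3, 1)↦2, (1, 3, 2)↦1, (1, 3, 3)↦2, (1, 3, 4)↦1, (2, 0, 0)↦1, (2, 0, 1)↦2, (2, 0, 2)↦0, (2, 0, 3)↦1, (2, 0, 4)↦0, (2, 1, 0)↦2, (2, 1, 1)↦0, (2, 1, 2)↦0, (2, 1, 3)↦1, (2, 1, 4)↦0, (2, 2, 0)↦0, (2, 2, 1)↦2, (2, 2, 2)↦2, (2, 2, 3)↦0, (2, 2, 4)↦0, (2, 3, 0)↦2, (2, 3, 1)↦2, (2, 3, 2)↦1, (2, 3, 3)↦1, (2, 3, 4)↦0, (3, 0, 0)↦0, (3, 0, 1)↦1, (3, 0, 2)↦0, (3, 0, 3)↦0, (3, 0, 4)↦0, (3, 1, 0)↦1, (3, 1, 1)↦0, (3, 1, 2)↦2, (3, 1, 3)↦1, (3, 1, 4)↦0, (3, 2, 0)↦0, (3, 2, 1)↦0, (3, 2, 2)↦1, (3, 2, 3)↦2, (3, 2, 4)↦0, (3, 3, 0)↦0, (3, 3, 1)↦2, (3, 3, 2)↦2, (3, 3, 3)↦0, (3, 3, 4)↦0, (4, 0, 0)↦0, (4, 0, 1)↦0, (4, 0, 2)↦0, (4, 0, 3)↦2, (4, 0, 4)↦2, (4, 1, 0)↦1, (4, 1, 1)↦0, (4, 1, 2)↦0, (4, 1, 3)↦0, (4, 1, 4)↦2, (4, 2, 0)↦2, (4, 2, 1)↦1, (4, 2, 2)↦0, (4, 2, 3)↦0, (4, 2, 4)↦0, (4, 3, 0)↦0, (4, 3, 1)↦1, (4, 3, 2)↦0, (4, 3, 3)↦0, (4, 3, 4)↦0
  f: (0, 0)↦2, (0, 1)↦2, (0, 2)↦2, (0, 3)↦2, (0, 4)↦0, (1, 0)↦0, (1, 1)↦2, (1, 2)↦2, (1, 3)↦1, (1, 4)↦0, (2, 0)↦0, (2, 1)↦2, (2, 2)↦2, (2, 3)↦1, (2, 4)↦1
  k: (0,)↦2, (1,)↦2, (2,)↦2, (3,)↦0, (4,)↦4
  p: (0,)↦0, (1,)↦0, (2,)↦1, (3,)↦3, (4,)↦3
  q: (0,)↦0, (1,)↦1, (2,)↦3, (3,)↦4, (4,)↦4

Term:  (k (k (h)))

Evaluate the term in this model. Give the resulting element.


value = 2

  h = 0
  (k (h)) = k(0,) = 2
  (k (k (h))) = k(2,) = 2


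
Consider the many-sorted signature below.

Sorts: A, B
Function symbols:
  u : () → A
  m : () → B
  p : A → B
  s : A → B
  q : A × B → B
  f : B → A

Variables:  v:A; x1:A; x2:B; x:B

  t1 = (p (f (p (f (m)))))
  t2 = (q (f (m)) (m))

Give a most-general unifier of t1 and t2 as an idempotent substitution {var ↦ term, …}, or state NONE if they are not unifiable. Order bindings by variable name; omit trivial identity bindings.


NONE (not unifiable)

head clash or occurs-check failure — not unifiable


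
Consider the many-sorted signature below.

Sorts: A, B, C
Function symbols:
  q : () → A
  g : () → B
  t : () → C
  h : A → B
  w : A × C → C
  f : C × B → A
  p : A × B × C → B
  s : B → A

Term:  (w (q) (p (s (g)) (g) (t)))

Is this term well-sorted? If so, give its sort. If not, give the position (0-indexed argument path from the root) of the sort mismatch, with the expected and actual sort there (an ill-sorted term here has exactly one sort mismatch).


ill-sorted at position [1]: expected C, got B

  (q) : A
      (g) : B
    (s (g)) : A
    (g) : B
    (t) : C
  (p (s (g)) (g) (t)) : B
(w (q) (p (s (g)) (g) (t))) : ✗ arg 1 at [1] has sort B, expected C


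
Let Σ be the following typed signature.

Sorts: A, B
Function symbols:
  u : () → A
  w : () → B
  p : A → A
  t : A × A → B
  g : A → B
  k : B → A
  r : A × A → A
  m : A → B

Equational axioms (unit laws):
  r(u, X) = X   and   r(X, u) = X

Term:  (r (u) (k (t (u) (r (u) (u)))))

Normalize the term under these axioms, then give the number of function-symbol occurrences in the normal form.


1. (r (u) (k (t (u) (r (u) (u)))))  →  (k (t (u) (r (u) (u))))
2. (k (t (u) (r (u) (u))))  →  (k (t (u) (u)))
normal form: (k (t (u) (u)))

size = 4


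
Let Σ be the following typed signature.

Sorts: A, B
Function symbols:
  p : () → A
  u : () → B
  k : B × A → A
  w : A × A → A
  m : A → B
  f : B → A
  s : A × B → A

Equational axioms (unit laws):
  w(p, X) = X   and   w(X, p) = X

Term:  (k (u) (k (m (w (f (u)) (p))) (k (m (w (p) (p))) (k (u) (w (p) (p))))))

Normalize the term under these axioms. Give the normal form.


1. (k (u) (k (m (w (f (u)) (p))) (k (m (w (p) (p))) (k (u) (w (p) (p))))))  →  (k (u) (k (m (f (u))) (k (m (w (p) (p))) (k (u) (w (p) (p))))))
2. (k (u) (k (m (f (u))) (k (m (w (p) (p))) (k (u) (w (p) (p))))))  →  (k (u) (k (m (f (u))) (k (m (p)) (k (u) (w (p) (p))))))
3. (k (u) (k (m (f (u))) (k (m (p)) (k (u) (w (p) (p))))))  →  (k (u) (k (m (f (u))) (k (m (p)) (k (u) (p)))))

normal form = (k (u) (k (m (f (u))) (k (m (p)) (k (u) (p)))))


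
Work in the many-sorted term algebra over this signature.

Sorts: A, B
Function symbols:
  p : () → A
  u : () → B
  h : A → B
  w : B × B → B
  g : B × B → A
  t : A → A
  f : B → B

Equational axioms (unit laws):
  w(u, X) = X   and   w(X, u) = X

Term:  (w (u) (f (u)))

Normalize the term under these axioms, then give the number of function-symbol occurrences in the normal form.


size = 2

1. (w (u) (f (u)))  →  (f (u))
normal form: (f (u))


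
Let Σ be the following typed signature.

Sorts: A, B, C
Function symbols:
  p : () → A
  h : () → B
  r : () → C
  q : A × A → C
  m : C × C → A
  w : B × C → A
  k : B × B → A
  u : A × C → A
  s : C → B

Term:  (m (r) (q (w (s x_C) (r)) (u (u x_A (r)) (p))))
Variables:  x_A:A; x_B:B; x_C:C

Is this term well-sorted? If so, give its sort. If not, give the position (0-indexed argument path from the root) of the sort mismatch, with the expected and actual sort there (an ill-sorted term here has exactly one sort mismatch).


  (r) : C
        x_C : C
      (s x_C) : B
      (r) : C
    (w (s x_C) (r)) : A
        x_A : A
        (r) : C
      (u x_A (r)) : A
      (p) : A
    (u (u x_A (r)) (p)) : ✗ arg 1 at [1, 1, 1] has sort A, expected C

ill-sorted at position [1, 1, 1]: expected C, got A


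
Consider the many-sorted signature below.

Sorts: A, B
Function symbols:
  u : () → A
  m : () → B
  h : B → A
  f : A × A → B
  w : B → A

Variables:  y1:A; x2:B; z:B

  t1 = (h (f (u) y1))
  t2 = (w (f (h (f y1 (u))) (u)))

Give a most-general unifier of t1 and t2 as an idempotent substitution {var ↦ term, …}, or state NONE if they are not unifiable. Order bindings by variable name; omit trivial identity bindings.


NONE (not unifiable)

head clash or occurs-check failure — not unifiable


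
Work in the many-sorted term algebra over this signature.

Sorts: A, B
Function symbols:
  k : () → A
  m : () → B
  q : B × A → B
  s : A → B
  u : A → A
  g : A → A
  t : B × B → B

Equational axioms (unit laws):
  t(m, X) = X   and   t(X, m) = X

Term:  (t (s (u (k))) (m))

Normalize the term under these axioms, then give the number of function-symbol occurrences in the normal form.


size = 3

1. (t (s (u (k))) (m))  →  (s (u (k)))
normal form: (s (u (k)))


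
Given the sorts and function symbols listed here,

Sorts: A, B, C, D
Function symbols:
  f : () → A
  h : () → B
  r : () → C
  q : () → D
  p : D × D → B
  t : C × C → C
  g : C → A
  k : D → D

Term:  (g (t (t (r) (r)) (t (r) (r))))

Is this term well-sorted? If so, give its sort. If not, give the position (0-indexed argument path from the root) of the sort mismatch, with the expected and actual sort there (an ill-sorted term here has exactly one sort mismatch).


      (r) : C
      (r) : C
    (t (r) (r)) : C
      (r) : C
      (r) : C
    (t (r) (r)) : C
  (t (t (r) (r)) (t (r) (r))) : C
(g (t (t (r) (r)) (t (r) (r)))) : A

well-sorted; sort = A


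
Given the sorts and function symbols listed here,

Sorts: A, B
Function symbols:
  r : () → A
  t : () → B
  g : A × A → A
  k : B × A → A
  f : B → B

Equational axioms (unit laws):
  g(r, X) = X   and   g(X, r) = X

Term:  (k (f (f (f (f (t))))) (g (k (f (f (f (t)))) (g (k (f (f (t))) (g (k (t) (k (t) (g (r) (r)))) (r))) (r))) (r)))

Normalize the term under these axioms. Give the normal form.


1. (k (f (f (f (f (t))))) (g (k (f (f (f (t)))) (g (k (f (f (t))) (g (k (t) (k (t) (g (r) (r)))) (r))) (r))) (r)))  →  (k (f (f (f (f (t))))) (k (f (f (f (t)))) (g (k (f (f (t))) (g (k (t) (k (t) (g (r) (r)))) (r))) (r))))
2. (k (f (f (f (f (t))))) (k (f (f (f (t)))) (g (k (f (f (t))) (g (k (t) (k (t) (g (r) (r)))) (r))) (r))))  →  (k (f (f (f (f (t))))) (k (f (f (f (t)))) (k (f (f (t))) (g (k (t) (k (t) (g (r) (r)))) (r)))))
3. (k (f (f (f (f (t))))) (k (f (f (f (t)))) (k (f (f (t))) (g (k (t) (k (t) (g (r) (r)))) (r)))))  →  (k (f (f (f (f (t))))) (k (f (f (f (t)))) (k (f (f (t))) (k (t) (k (t) (g (r) (r)))))))
4. (k (f (f (f (f (t))))) (k (f (f (f (t)))) (k (f (f (t))) (k (t) (k (t) (g (r) (r)))))))  →  (k (f (f (f (f (t))))) (k (f (f (f (t)))) (k (f (f (t))) (k (t) (k (t) (r))))))

normal form = (k (f (f (f (f (t))))) (k (f (f (f (t)))) (k (f (f (t))) (k (t) (k (t) (r))))))


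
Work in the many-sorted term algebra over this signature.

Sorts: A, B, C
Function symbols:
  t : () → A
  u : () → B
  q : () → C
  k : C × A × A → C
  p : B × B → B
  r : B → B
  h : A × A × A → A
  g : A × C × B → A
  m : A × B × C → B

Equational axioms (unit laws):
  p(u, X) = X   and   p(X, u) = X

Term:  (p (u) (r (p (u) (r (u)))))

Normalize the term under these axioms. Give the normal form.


1. (p (u) (r (p (u) (r (u)))))  →  (r (p (u) (r (u))))
2. (r (p (u) (r (u))))  →  (r (r (u)))

normal form = (r (r (u)))


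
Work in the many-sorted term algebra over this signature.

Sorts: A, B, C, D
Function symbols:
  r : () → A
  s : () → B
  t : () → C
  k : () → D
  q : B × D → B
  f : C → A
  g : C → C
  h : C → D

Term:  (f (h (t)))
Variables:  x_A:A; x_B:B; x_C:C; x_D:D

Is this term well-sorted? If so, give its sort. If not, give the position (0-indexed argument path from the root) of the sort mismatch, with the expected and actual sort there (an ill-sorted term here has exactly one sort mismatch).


ill-sorted at position [0]: expected C, got D

    (t) : C
  (h (t)) : D
(f (h (t))) : ✗ arg 0 at [0] has sort D, expected C


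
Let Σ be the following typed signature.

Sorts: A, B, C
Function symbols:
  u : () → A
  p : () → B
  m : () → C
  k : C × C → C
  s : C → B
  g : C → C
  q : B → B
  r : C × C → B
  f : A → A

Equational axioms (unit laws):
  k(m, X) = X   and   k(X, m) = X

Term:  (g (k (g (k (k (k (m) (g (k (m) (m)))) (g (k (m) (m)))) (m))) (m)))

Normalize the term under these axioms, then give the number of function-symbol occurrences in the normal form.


1. (g (k (g (k (k (k (m) (g (k (m) (m)))) (g (k (m) (m)))) (m))) (m)))  →  (g (g (k (k (k (m) (g (k (m) (m)))) (g (k (m) (m)))) (m))))
2. (g (g (k (k (k (m) (g (k (m) (m)))) (g (k (m) (m)))) (m))))  →  (g (g (k (k (m) (g (k (m) (m)))) (g (k (m) (m))))))
3. (g (g (k (k (m) (g (k (m) (m)))) (g (k (m) (m))))))  →  (g (g (k (g (k (m) (m))) (g (k (m) (m))))))
4. (g (g (k (g (k (m) (m))) (g (k (m) (m))))))  →  (g (g (k (g (m)) (g (k (m) (m))))))
5. (g (g (k (g (m)) (g (k (m) (m))))))  →  (g (g (k (g (m)) (g (m)))))
normal form: (g (g (k (g (m)) (g (m)))))

size = 7


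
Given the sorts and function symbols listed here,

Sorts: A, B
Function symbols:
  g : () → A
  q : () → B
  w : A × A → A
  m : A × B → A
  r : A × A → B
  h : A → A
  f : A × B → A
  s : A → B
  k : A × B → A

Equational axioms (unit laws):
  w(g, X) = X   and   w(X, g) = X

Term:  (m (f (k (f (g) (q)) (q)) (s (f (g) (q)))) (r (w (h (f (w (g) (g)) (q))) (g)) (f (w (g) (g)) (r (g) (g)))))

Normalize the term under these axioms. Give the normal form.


normal form = (m (f (k (f (g) (q)) (q)) (s (f (g) (q)))) (r (h (f (g) (q))) (f (g) (r (g) (g)))))

1. (m (f (k (f (g) (q)) (q)) (s (f (g) (q)))) (r (w (h (f (w (g) (g)) (q))) (g)) (f (w (g) (g)) (r (g) (g)))))  →  (m (f (k (f (g) (q)) (q)) (s (f (g) (q)))) (r (h (f (w (g) (g)) (q))) (f (w (g) (g)) (r (g) (g)))))
2. (m (f (k (f (g) (q)) (q)) (s (f (g) (q)))) (r (h (f (w (g) (g)) (q))) (f (w (g) (g)) (r (g) (g)))))  →  (m (f (k (f (g) (q)) (q)) (s (f (g) (q)))) (r (h (f (g) (q))) (f (w (g) (g)) (r (g) (g)))))
3. (m (f (k (f (g) (q)) (q)) (s (f (g) (q)))) (r (h (f (g) (q))) (f (w (g) (g)) (r (g) (g)))))  →  (m (f (k (f (g) (q)) (q)) (s (f (g) (q)))) (r (h (f (g) (q))) (f (g) (r (g) (g)))))


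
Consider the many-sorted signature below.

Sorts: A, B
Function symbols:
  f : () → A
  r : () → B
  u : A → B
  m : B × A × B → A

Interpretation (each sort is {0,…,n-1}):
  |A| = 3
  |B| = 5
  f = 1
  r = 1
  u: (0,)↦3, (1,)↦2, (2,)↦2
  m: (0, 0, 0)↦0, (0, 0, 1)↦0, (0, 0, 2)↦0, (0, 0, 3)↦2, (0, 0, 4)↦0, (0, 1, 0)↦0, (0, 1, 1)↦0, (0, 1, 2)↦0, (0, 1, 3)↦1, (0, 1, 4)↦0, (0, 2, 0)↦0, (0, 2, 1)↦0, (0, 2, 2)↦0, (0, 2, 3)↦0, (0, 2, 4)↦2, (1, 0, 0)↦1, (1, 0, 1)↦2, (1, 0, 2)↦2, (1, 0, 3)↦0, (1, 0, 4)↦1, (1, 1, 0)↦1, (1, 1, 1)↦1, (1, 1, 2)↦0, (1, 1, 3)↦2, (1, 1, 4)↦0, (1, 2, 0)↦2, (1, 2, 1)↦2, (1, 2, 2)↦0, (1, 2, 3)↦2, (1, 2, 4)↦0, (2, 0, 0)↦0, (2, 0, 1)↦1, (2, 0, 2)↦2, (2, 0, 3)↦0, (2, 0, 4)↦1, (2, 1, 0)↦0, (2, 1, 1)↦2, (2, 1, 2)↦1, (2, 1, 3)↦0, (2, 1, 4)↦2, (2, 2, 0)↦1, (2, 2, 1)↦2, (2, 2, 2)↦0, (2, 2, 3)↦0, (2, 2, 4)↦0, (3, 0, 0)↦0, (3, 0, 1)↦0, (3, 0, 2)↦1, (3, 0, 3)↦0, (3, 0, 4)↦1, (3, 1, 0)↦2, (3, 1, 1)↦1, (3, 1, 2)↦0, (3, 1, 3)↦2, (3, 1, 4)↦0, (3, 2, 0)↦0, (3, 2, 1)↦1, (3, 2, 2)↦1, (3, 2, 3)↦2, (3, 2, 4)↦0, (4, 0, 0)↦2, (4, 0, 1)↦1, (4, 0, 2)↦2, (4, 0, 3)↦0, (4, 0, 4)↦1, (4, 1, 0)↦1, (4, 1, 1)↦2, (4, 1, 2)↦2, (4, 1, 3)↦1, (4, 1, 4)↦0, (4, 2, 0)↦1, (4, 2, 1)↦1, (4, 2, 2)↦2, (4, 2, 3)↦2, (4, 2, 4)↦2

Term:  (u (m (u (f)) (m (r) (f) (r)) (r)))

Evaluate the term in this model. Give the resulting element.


value = 2

  f = 1
  (u (f)) = u(1,) = 2
  r = 1
  f = 1
  r = 1
  (m (r) (f) (r)) = m(1, 1, 1) = 1
  r = 1
  (m (u (f)) (m (r) (f) (r)) (r)) = m(2, 1, 1) = 2
  (u (m (u (f)) (m (r) (f) (r)) (r))) = u(2,) = 2


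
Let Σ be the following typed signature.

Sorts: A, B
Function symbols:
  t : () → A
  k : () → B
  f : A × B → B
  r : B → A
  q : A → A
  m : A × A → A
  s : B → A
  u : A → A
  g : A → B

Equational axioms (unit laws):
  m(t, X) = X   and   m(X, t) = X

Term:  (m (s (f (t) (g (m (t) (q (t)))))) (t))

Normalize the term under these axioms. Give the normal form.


normal form = (s (f (t) (g (q (t)))))

1. (m (s (f (t) (g (m (t) (q (t)))))) (t))  →  (s (f (t) (g (m (t) (q (t))))))
2. (s (f (t) (g (m (t) (q (t))))))  →  (s (f (t) (g (q (t)))))


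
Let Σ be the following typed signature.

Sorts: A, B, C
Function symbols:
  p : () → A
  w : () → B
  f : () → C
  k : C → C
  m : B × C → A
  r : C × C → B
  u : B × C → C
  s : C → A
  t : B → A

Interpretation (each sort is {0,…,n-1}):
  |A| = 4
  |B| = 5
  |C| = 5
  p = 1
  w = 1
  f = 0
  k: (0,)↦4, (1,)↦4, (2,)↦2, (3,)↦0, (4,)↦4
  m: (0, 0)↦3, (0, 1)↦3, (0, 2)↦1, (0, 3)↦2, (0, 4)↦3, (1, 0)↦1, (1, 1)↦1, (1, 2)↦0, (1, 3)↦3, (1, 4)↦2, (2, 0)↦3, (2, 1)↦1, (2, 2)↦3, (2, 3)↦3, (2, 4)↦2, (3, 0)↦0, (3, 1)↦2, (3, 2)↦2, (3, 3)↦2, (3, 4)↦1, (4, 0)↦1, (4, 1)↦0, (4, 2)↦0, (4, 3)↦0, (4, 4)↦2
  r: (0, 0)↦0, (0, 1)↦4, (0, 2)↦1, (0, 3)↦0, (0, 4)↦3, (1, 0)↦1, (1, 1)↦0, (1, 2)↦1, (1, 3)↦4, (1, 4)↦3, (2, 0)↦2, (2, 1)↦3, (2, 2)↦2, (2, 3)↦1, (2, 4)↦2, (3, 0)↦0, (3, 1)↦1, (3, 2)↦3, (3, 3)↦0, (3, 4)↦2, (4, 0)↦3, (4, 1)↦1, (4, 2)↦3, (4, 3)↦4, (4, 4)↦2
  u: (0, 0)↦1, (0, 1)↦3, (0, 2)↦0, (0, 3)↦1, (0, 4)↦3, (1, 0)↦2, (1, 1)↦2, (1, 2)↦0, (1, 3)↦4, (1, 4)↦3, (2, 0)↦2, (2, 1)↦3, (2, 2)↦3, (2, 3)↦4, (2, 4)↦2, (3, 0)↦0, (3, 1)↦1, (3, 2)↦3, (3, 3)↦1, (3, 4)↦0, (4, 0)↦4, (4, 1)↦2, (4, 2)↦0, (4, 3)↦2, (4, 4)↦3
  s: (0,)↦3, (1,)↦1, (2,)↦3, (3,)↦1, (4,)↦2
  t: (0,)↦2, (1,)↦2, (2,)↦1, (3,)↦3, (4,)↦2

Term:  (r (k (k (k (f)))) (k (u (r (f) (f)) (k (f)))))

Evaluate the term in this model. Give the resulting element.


value = 3

  f = 0
  (k (f)) = k(0,) = 4
  (k (k (f))) = k(4,) = 4
  (k (k (k (f)))) = k(4,) = 4
  f = 0
  f = 0
  (r (f) (f)) = r(0, 0) = 0
  f = 0
  (k (f)) = k(0,) = 4
  (u (r (f) (f)) (k (f))) = u(0, 4) = 3
  (k (u (r (f) (f)) (k (f)))) = k(3,) = 0
  (r (k (k (k (f)))) (k (u (r (f) (f)) (k (f))))) = r(4, 0) = 3


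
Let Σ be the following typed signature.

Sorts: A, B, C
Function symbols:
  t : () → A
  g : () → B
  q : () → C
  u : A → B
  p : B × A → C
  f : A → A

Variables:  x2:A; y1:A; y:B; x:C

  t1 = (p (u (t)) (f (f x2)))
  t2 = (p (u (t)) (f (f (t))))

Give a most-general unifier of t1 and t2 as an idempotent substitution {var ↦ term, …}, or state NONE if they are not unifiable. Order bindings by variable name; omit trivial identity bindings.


{x2 ↦ (t)}


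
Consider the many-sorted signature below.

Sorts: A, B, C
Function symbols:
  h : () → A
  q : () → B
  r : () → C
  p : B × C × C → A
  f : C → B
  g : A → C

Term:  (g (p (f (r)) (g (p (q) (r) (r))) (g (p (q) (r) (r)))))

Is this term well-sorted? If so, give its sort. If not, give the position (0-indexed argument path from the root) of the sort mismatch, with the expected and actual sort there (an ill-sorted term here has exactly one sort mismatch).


      (r) : C
    (f (r)) : B
        (q) : B
        (r) : C
        (r) : C
      (p (q) (r) (r)) : A
    (g (p (q) (r) (r))) : C
        (q) : B
        (r) : C
        (r) : C
      (p (q) (r) (r)) : A
    (g (p (q) (r) (r))) : C
  (p (f (r)) (g (p (q) (r) (r))) (g (p (q) (r) (r)))) : A
(g (p (f (r)) (g (p (q) (r) (r))) (g (p (q) (r) (r))))) : C

well-sorted; sort = C


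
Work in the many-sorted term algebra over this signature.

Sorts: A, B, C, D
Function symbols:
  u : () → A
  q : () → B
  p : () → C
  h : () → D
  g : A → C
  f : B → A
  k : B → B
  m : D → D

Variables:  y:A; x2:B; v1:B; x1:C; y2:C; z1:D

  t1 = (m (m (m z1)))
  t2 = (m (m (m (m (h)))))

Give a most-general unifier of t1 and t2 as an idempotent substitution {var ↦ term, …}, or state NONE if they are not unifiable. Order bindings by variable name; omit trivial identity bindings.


{z1 ↦ (m (h))}


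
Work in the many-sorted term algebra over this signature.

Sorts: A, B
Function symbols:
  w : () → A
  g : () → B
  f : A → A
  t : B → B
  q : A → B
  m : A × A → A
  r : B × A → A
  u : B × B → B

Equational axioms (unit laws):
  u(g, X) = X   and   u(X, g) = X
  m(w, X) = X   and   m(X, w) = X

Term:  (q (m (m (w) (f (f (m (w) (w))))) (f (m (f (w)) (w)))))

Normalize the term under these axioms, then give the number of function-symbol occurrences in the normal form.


size = 8

1. (q (m (m (w) (f (f (m (w) (w))))) (f (m (f (w)) (w)))))  →  (q (m (f (f (m (w) (w)))) (f (m (f (w)) (w)))))
2. (q (m (f (f (m (w) (w)))) (f (m (f (w)) (w)))))  →  (q (m (f (f (w))) (f (m (f (w)) (w)))))
3. (q (m (f (f (w))) (f (m (f (w)) (w)))))  →  (q (m (f (f (w))) (f (f (w)))))
normal form: (q (m (f (f (w))) (f (f (w)))))


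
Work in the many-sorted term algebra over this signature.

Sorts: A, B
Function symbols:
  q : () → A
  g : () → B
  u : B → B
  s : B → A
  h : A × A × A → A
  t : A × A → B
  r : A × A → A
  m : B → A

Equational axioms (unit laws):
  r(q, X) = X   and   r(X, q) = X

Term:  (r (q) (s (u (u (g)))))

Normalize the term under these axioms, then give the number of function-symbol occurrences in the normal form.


size = 4

1. (r (q) (s (u (u (g)))))  →  (s (u (u (g))))
normal form: (s (u (u (g))))


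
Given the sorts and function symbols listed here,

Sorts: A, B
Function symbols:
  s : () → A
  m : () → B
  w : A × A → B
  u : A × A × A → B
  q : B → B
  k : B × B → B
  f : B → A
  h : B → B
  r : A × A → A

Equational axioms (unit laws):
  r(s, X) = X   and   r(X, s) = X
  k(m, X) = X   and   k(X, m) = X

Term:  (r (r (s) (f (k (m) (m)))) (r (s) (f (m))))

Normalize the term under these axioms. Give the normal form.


1. (r (r (s) (f (k (m) (m)))) (r (s) (f (m))))  →  (r (f (k (m) (m))) (r (s) (f (m))))
2. (r (f (k (m) (m))) (r (s) (f (m))))  →  (r (f (m)) (r (s) (f (m))))
3. (r (f (m)) (r (s) (f (m))))  →  (r (f (m)) (f (m)))

normal form = (r (f (m)) (f (m)))


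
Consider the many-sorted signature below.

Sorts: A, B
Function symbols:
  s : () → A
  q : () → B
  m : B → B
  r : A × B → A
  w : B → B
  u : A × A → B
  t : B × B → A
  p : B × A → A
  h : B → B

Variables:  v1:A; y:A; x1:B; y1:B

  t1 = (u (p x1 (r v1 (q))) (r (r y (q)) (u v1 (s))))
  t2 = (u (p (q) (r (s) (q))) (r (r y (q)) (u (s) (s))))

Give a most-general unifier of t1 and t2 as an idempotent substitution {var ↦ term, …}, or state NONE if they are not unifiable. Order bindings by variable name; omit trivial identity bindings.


{v1 ↦ (s), x1 ↦ (q)}


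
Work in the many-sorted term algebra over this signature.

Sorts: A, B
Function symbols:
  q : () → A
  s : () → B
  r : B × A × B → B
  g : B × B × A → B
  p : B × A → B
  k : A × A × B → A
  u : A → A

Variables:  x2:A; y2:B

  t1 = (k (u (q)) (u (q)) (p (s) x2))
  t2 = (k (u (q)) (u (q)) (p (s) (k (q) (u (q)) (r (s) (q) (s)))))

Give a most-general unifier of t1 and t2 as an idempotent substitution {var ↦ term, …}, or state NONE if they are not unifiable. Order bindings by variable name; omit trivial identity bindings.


{x2 ↦ (k (q) (u (q)) (r (s) (q) (s)))}


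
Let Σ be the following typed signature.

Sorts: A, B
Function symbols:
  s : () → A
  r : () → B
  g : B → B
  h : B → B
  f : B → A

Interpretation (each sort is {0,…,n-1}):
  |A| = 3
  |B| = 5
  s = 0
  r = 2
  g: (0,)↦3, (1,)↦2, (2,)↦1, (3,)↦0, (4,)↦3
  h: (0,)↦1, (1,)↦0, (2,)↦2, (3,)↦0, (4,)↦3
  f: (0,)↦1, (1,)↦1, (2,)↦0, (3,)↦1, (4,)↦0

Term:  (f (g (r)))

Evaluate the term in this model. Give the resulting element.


value = 1

  r = 2
  (g (r)) = g(2,) = 1
  (f (g (r))) = f(1,) = 1


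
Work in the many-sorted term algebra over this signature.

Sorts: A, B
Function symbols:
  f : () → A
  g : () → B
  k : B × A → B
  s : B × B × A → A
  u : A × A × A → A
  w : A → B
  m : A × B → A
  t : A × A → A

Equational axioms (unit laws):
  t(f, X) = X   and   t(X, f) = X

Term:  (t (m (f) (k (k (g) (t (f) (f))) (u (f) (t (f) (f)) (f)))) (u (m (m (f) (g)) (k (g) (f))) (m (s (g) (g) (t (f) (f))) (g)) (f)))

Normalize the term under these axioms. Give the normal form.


normal form = (t (m (f) (k (k (g) (f)) (u (f) (f) (f)))) (u (m (m (f) (g)) (k (g) (f))) (m (s (g) (g) (f)) (g)) (f)))

1. (t (m (f) (k (k (g) (t (f) (f))) (u (f) (t (f) (f)) (f)))) (u (m (m (f) (g)) (k (g) (f))) (m (s (g) (g) (t (f) (f))) (g)) (f)))  →  (t (m (f) (k (k (g) (f)) (u (f) (t (f) (f)) (f)))) (u (m (m (f) (g)) (k (g) (f))) (m (s (g) (g) (t (f) (f))) (g)) (f)))
2. (t (m (f) (k (k (g) (f)) (u (f) (t (f) (f)) (f)))) (u (m (m (f) (g)) (k (g) (f))) (m (s (g) (g) (t (f) (f))) (g)) (f)))  →  (t (m (f) (k (k (g) (f)) (u (f) (f) (f)))) (u (m (m (f) (g)) (k (g) (f))) (m (s (g) (g) (t (f) (f))) (g)) (f)))
3. (t (m (f) (k (k (g) (f)) (u (f) (f) (f)))) (u (m (m (f) (g)) (k (g) (f))) (m (s (g) (g) (t (f) (f))) (g)) (f)))  →  (t (m (f) (k (k (g) (f)) (u (f) (f) (f)))) (u (m (m (f) (g)) (k (g) (f))) (m (s (g) (g) (f)) (g)) (f)))
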